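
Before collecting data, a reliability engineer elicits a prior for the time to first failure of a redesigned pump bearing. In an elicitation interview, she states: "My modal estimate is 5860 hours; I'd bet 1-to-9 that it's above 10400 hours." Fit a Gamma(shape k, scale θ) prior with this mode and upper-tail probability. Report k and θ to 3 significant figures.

Gamma(k,θ) with k>1 has mode (k−1)θ, so θ = 5860/(k−1).
Need P(X < 10400) = 0.9 with θ tied to k this way. Start at k = 2, θ = 5860: P(X<10400) ≈ 0.530.
Too low — raise k to concentrate. Iterating converges to k ≈ 6.78.
Then θ = 5860/(6.78−1) ≈ 1010.

k ≈ 6.78, θ ≈ 1010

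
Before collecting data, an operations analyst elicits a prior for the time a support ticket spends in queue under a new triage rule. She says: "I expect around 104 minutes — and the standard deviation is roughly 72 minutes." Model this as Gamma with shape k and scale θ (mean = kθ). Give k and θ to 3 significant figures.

k ≈ 2.09, θ ≈ 49.8

For Gamma(k, scale θ): mean = kθ, variance = kθ², so CV = 1/√k.
CV = SD/mean = 72/104 = 0.6923, hence k = 1/CV² = 2.09.
Then θ = mean/k = 104/2.09 = 49.8.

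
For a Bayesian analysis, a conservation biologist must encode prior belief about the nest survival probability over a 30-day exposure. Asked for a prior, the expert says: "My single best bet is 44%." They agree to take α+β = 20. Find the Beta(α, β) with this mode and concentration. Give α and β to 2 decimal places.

α = 8.92, β = 11.08

For α,β > 1 the Beta mode is (α−1)/(α+β−2). With α+β = 20, the mode is (α−1)/18.
Set (α−1)/18 = 0.44 → α = 1 + 0.44·18 = 8.92.
β = 20 − α = 11.08.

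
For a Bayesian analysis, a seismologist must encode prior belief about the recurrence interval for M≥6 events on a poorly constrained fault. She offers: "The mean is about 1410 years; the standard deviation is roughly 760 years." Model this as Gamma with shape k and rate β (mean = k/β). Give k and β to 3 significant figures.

For Gamma(k, rate β): mean = k/β, variance = k/β², so CV = 1/√k.
CV = SD/mean = 760/1410 = 0.539, hence k = 1/CV² = 3.44.
Then β = k/mean = 3.44/1410 = 0.00244.

k ≈ 3.44, β ≈ 0.00244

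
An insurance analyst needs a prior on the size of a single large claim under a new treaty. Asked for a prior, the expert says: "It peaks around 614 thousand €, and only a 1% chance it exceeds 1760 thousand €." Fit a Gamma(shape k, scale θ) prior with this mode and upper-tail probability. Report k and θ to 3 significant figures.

k ≈ 5.1, θ ≈ 150

Gamma(k,θ) with k>1 has mode (k−1)θ, so θ = 614/(k−1).
Need P(X < 1760) = 0.99 with θ tied to k this way. Start at k = 2, θ = 614: P(X<1760) ≈ 0.780.
Too low — raise k to concentrate. Iterating converges to k ≈ 5.1.
Then θ = 614/(5.1−1) ≈ 150.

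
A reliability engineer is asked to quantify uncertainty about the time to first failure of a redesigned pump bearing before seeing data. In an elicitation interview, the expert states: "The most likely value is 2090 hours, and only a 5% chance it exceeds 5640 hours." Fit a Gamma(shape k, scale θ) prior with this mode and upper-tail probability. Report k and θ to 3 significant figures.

Gamma(k,θ) with k>1 has mode (k−1)θ, so θ = 2090/(k−1).
Need P(X < 5640) = 0.95 with θ tied to k this way. Start at k = 2, θ = 2090: P(X<5640) ≈ 0.751.
Too low — raise k to concentrate. Iterating converges to k ≈ 3.73.
Then θ = 2090/(3.73−1) ≈ 766.

k ≈ 3.73, θ ≈ 766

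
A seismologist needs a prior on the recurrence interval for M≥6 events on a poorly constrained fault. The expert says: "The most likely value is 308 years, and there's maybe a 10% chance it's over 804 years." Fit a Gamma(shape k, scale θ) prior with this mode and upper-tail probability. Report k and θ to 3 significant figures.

Gamma(k,θ) with k>1 has mode (k−1)θ, so θ = 308/(k−1).
Need P(X < 804) = 0.9 with θ tied to k this way. Start at k = 2, θ = 308: P(X<804) ≈ 0.735.
Too low — raise k to concentrate. Iterating converges to k ≈ 3.08.
Then θ = 308/(3.08−1) ≈ 148.

k ≈ 3.08, θ ≈ 148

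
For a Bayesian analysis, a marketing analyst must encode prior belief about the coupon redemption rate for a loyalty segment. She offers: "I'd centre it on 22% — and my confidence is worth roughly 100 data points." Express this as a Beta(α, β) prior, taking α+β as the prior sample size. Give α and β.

Under the effective-sample-size interpretation, Beta(α, β) has prior mean α/(α+β) and prior sample size α+β.
So α+β = 100 and α/(α+β) = 0.22, giving α = 0.22·100 = 22 and β = 100 − 22 = 78.

α = 22, β = 78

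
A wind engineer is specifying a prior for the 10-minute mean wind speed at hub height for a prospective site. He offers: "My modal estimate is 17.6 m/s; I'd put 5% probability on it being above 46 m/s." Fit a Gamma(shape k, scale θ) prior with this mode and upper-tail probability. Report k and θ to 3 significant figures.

k ≈ 3.93, θ ≈ 6.01

Gamma(k,θ) with k>1 has mode (k−1)θ, so θ = 17.6/(k−1).
Need P(X < 46) = 0.95 with θ tied to k this way. Start at k = 2, θ = 17.6: P(X<46) ≈ 0.735.
Too low — raise k to concentrate. Iterating converges to k ≈ 3.93.
Then θ = 17.6/(3.93−1) ≈ 6.01.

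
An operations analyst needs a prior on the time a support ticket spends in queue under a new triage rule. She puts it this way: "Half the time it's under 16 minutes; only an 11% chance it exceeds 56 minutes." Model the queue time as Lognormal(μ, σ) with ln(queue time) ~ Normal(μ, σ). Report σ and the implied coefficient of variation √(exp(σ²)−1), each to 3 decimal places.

σ ≈ 1.021, CV ≈ 1.356

If T ~ Lognormal(μ,σ) then ln T ~ Normal(μ,σ), so the p-quantile of ln T is μ + z_p·σ.
ln(16) = 2.773 and ln(56) = 4.025; z_{0.5} = 0, z_{0.89} = 1.227.
σ = (4.025 − 2.773)/(1.227 − (0)) = 1.021.
μ = 2.773 − (0)·1.021 = 2.773.
CV = √(exp(σ²)−1) = √(exp(1.0432)−1) = 1.356.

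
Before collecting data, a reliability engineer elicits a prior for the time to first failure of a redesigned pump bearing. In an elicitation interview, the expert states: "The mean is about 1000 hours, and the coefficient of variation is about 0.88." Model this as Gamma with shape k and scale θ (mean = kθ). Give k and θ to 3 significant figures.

For Gamma(k, scale θ): mean = kθ, variance = kθ², so CV = 1/√k.
CV = 0.88, hence k = 1/CV² = 1.29.
Then θ = mean/k = 1000/1.29 = 774.

k ≈ 1.29, θ ≈ 774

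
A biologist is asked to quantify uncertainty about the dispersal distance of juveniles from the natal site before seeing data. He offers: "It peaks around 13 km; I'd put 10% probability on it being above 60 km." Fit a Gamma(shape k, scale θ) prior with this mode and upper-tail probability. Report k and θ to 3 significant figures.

Gamma(k,θ) with k>1 has mode (k−1)θ, so θ = 13/(k−1).
Need P(X < 60) = 0.9 with θ tied to k this way. Start at k = 2, θ = 13: P(X<60) ≈ 0.944.
Too high — lower k to spread out. Iterating converges to k ≈ 1.77.
Then θ = 13/(1.77−1) ≈ 17.

k ≈ 1.77, θ ≈ 17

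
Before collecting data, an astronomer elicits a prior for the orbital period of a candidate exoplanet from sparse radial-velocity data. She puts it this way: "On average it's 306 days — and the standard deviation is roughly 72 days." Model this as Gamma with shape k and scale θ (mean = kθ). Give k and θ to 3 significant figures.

For Gamma(k, scale θ): mean = kθ, variance = kθ², so CV = 1/√k.
CV = SD/mean = 72/306 = 0.2353, hence k = 1/CV² = 18.1.
Then θ = mean/k = 306/18.1 = 16.9.

k ≈ 18.1, θ ≈ 16.9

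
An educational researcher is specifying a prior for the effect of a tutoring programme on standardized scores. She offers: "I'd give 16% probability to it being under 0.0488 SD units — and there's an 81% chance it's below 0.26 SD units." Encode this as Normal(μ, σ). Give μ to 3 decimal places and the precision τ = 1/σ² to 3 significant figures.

μ = 0.161, τ = 78.6

For Normal(μ,σ), the p-quantile is μ + z_p·σ. Here z_{0.16} = -0.9945, z_{0.81} = 0.8779.
So 0.0488 = μ − 0.9945σ and 0.26 = μ + 0.8779σ.
Subtracting: σ = (0.26 − 0.0488)/(0.8779 − (-0.9945)) = 0.113.
Then μ = 0.0488 − (-0.9945)·0.113 = 0.161.
Precision τ = 1/σ² = 1/0.1128² = 78.6.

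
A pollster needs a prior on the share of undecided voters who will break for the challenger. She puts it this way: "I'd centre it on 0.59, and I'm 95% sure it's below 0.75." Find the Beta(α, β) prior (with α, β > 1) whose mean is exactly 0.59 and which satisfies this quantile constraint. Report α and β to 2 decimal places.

α ≈ 13.73, β ≈ 9.54

With mean 0.59 fixed, write α = 0.59s, β = 0.41s where s = α+β.
Need P(θ < 0.75) = 0.95 under Beta(0.59s, 0.41s). Normal approximation: (q−m)/√(m(1−m)/s) ≈ z_{0.95} = 1.64, so s ≈ 0.59·0.41·(1.64)²/(0.75−0.59)² = 25.6.
At s = 25.6: P(θ<0.75) ≈ 0.958. Adjusting to match 0.95 gives s ≈ 23.26.
So α = 0.59·23.26 ≈ 13.73, β = 0.41·23.26 ≈ 9.54.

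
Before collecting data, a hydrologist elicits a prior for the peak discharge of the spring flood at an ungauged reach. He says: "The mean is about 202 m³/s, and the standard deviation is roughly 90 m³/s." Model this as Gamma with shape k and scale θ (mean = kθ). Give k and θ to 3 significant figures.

k ≈ 5.04, θ ≈ 40.1

For Gamma(k, scale θ): mean = kθ, variance = kθ², so CV = 1/√k.
CV = SD/mean = 90/202 = 0.4455, hence k = 1/CV² = 5.04.
Then θ = mean/k = 202/5.04 = 40.1.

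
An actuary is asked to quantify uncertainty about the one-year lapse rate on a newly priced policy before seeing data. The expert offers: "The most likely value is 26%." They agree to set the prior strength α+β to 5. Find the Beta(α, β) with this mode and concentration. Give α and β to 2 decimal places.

α = 1.78, β = 3.22

For α,β > 1 the Beta mode is (α−1)/(α+β−2). With α+β = 5, the mode is (α−1)/3.
Set (α−1)/3 = 0.26 → α = 1 + 0.26·3 = 1.78.
β = 5 − α = 3.22.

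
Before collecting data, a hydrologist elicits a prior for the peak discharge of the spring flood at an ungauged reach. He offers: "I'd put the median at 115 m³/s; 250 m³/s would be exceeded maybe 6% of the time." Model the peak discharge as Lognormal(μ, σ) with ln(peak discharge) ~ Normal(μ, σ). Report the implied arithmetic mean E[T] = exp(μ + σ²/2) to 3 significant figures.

If T ~ Lognormal(μ,σ) then ln T ~ Normal(μ,σ), so the p-quantile of ln T is μ + z_p·σ.
ln(115) = 4.745 and ln(250) = 5.521; z_{0.5} = 0, z_{0.94} = 1.555.
σ = (5.521 − 4.745)/(1.555 − (0)) = 0.499.
μ = 4.745 − (0)·0.499 = 4.745.
E[T] = exp(μ + σ²/2) = exp(4.745 + 0.1247) = 130 m³/s.

E[T] ≈ 130 m³/s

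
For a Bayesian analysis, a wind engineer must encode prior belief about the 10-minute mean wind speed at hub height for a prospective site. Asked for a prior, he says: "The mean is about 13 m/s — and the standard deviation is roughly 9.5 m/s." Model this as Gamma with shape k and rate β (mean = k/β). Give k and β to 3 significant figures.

k ≈ 1.87, β ≈ 0.144

For Gamma(k, rate β): mean = k/β, variance = k/β², so CV = 1/√k.
CV = SD/mean = 9.5/13 = 0.7308, hence k = 1/CV² = 1.87.
Then β = k/mean = 1.87/13 = 0.144.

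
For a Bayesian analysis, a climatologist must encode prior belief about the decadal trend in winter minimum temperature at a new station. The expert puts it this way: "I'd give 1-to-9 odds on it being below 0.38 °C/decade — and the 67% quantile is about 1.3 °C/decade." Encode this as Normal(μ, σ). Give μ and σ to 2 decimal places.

For Normal(μ,σ), the p-quantile is μ + z_p·σ. Here z_{0.1} = -1.282, z_{0.67} = 0.4399.
So 0.38 = μ − 1.282σ and 1.3 = μ + 0.4399σ.
Subtracting: σ = (1.3 − 0.38)/(0.4399 − (-1.282)) = 0.53.
Then μ = 0.38 − (-1.282)·0.53 = 1.06.

μ = 1.06, σ = 0.53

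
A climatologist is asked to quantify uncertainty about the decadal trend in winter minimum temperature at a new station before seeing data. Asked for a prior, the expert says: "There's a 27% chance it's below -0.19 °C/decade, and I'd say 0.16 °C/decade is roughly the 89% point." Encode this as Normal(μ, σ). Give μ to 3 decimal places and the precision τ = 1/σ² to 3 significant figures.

μ = -0.073, τ = 27.6

The p-quantile of Normal(μ,σ) is μ + z_p·σ, with z_{0.27} = -0.6128 and z_{0.89} = 1.227.
Eliminate σ: μ = (z₂·x₁ − z₁·x₂)/(z₂ − z₁) = (1.227·-0.19 − (-0.6128)·0.16)/1.839 = -0.073.
Then σ = (x₂ − x₁)/(z₂ − z₁) = (0.16 − -0.19)/1.839 = 0.190.
Precision τ = 1/σ² = 1/0.1903² = 27.6.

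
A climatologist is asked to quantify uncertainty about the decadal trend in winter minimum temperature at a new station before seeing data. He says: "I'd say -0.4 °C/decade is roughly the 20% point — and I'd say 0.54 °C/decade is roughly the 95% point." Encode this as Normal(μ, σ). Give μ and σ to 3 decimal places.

For Normal(μ,σ), the p-quantile is μ + z_p·σ. Here z_{0.2} = -0.8416, z_{0.95} = 1.645.
So -0.4 = μ − 0.8416σ and 0.54 = μ + 1.645σ.
Subtracting: σ = (0.54 − -0.4)/(1.645 − (-0.8416)) = 0.378.
Then μ = -0.4 − (-0.8416)·0.378 = -0.082.

μ = -0.082, σ = 0.378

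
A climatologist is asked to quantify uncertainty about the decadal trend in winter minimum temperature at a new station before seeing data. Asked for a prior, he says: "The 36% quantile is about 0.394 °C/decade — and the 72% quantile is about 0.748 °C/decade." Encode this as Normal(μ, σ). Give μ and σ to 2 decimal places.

μ = 0.53, σ = 0.38

For Normal(μ,σ), the p-quantile is μ + z_p·σ. Here z_{0.36} = -0.3585, z_{0.72} = 0.5828.
So 0.394 = μ − 0.3585σ and 0.748 = μ + 0.5828σ.
Subtracting: σ = (0.748 − 0.394)/(0.5828 − (-0.3585)) = 0.38.
Then μ = 0.394 − (-0.3585)·0.38 = 0.53.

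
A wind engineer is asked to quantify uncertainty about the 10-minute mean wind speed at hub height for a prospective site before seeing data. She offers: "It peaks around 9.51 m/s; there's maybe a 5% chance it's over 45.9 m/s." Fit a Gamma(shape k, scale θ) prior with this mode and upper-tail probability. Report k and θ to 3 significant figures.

k ≈ 1.97, θ ≈ 9.76

Gamma(k,θ) with k>1 has mode (k−1)θ, so θ = 9.51/(k−1).
Need P(X < 45.9) = 0.95 with θ tied to k this way. Start at k = 2, θ = 9.51: P(X<45.9) ≈ 0.953.
Too high — lower k to spread out. Iterating converges to k ≈ 1.97.
Then θ = 9.51/(1.97−1) ≈ 9.76.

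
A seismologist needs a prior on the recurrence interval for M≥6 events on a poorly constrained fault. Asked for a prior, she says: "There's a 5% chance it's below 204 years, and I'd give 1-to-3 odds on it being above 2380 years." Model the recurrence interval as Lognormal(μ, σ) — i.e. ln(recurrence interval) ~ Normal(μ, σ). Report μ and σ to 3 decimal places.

μ ≈ 7.060, σ ≈ 1.059

If T ~ Lognormal(μ,σ) then ln T ~ Normal(μ,σ), so the p-quantile of ln T is μ + z_p·σ.
ln(204) = 5.318 and ln(2380) = 7.775; z_{0.05} = -1.645, z_{0.75} = 0.6745.
σ = (7.775 − 5.318)/(0.6745 − (-1.645)) = 1.059.
μ = 5.318 − (-1.645)·1.059 = 7.060.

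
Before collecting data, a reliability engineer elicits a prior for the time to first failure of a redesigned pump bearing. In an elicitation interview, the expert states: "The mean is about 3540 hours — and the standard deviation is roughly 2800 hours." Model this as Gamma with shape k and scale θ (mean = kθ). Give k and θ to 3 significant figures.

k ≈ 1.6, θ ≈ 2210

For Gamma(k, scale θ): mean = kθ, variance = kθ², so CV = 1/√k.
CV = SD/mean = 2800/3540 = 0.791, hence k = 1/CV² = 1.6.
Then θ = mean/k = 3540/1.6 = 2210.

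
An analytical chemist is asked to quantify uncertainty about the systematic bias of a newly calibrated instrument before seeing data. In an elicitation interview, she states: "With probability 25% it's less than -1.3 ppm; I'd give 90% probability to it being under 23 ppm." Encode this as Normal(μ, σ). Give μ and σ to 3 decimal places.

μ = 7.079, σ = 12.423

For Normal(μ,σ), the p-quantile is μ + z_p·σ. Here z_{0.25} = -0.6745, z_{0.9} = 1.282.
So -1.3 = μ − 0.6745σ and 23 = μ + 1.282σ.
Subtracting: σ = (23 − -1.3)/(1.282 − (-0.6745)) = 12.423.
Then μ = -1.3 − (-0.6745)·12.423 = 7.079.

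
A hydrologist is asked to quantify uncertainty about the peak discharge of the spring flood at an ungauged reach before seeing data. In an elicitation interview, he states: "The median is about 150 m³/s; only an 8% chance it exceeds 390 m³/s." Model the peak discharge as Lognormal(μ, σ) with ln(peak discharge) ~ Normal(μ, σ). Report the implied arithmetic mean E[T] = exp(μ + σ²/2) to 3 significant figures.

If T ~ Lognormal(μ,σ) then ln T ~ Normal(μ,σ), so the p-quantile of ln T is μ + z_p·σ.
ln(150) = 5.011 and ln(390) = 5.966; z_{0.5} = 0, z_{0.92} = 1.405.
σ = (5.966 − 5.011)/(1.405 − (0)) = 0.680.
μ = 5.011 − (0)·0.680 = 5.011.
E[T] = exp(μ + σ²/2) = exp(5.011 + 0.2312) = 189 m³/s.

E[T] ≈ 189 m³/s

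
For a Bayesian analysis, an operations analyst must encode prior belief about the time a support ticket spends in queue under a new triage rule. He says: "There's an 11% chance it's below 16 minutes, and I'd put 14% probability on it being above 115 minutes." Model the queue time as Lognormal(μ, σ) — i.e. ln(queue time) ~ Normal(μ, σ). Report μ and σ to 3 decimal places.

If T ~ Lognormal(μ,σ) then ln T ~ Normal(μ,σ), so the p-quantile of ln T is μ + z_p·σ.
ln(16) = 2.773 and ln(115) = 4.745; z_{0.11} = -1.227, z_{0.86} = 1.08.
σ = (4.745 − 2.773)/(1.08 − (-1.227)) = 0.855.
μ = 2.773 − (-1.227)·0.855 = 3.821.

μ ≈ 3.821, σ ≈ 0.855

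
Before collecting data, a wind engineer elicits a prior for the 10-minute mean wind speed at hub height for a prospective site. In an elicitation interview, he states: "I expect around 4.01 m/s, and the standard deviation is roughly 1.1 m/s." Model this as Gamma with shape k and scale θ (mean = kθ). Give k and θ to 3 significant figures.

For Gamma(k, scale θ): mean = kθ, variance = kθ², so CV = 1/√k.
CV = SD/mean = 1.1/4.01 = 0.2743, hence k = 1/CV² = 13.3.
Then θ = mean/k = 4.01/13.3 = 0.302.

k ≈ 13.3, θ ≈ 0.302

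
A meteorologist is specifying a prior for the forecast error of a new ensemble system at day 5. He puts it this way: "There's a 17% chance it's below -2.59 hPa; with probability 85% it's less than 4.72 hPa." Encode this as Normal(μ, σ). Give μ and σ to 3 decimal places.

The p-quantile of Normal(μ,σ) is μ + z_p·σ, with z_{0.17} = -0.9542 and z_{0.85} = 1.036.
Eliminate σ: μ = (z₂·x₁ − z₁·x₂)/(z₂ − z₁) = (1.036·-2.59 − (-0.9542)·4.72)/1.991 = 0.914.
Then σ = (x₂ − x₁)/(z₂ − z₁) = (4.72 − -2.59)/1.991 = 3.672.

μ = 0.914, σ = 3.672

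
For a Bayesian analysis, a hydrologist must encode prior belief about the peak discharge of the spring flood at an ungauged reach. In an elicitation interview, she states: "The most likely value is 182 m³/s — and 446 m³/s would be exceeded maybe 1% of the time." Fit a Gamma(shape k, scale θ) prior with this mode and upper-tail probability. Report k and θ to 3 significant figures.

k ≈ 6.87, θ ≈ 31

Gamma(k,θ) with k>1 has mode (k−1)θ, so θ = 182/(k−1).
Need P(X < 446) = 0.99 with θ tied to k this way. Start at k = 2, θ = 182: P(X<446) ≈ 0.702.
Too low — raise k to concentrate. Iterating converges to k ≈ 6.87.
Then θ = 182/(6.87−1) ≈ 31.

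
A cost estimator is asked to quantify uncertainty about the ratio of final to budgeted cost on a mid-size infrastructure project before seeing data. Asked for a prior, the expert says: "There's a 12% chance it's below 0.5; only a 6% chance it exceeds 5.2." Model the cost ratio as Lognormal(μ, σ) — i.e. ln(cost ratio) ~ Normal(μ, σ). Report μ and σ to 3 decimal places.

If T ~ Lognormal(μ,σ) then ln T ~ Normal(μ,σ), so the p-quantile of ln T is μ + z_p·σ.
ln(0.5) = -0.6931 and ln(5.2) = 1.649; z_{0.12} = -1.175, z_{0.94} = 1.555.
σ = (1.649 − -0.6931)/(1.555 − (-1.175)) = 0.858.
μ = -0.6931 − (-1.175)·0.858 = 0.315.

μ ≈ 0.315, σ ≈ 0.858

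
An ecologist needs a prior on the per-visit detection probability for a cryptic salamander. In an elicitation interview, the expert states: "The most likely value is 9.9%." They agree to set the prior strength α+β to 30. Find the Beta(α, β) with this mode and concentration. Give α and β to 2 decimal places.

For α,β > 1 the Beta mode is (α−1)/(α+β−2). With α+β = 30, the mode is (α−1)/28.
Set (α−1)/28 = 0.099 → α = 1 + 0.099·28 = 3.77.
β = 30 − α = 26.23.

α = 3.77, β = 26.23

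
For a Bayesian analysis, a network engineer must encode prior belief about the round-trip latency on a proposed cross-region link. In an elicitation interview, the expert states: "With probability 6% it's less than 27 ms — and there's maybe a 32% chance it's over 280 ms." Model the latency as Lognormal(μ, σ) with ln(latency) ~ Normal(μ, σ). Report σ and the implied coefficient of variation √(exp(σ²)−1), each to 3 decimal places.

If T ~ Lognormal(μ,σ) then ln T ~ Normal(μ,σ), so the p-quantile of ln T is μ + z_p·σ.
ln(27) = 3.296 and ln(280) = 5.635; z_{0.06} = -1.555, z_{0.68} = 0.4677.
σ = (5.635 − 3.296)/(0.4677 − (-1.555)) = 1.156.
μ = 3.296 − (-1.555)·1.156 = 5.094.
CV = √(exp(σ²)−1) = √(exp(1.3375)−1) = 1.676.

σ ≈ 1.156, CV ≈ 1.676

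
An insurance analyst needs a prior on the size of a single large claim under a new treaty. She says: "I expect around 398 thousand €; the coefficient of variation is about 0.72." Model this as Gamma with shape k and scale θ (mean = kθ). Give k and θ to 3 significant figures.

k ≈ 1.93, θ ≈ 206

For Gamma(k, scale θ): mean = kθ, variance = kθ², so CV = 1/√k.
CV = 0.72, hence k = 1/CV² = 1.93.
Then θ = mean/k = 398/1.93 = 206.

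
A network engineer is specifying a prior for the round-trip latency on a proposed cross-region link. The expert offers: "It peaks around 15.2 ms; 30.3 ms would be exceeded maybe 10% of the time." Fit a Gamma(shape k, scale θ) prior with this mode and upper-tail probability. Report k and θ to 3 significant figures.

Gamma(k,θ) with k>1 has mode (k−1)θ, so θ = 15.2/(k−1).
Need P(X < 30.3) = 0.9 with θ tied to k this way. Start at k = 2, θ = 15.2: P(X<30.3) ≈ 0.592.
Too low — raise k to concentrate. Iterating converges to k ≈ 5.03.
Then θ = 15.2/(5.03−1) ≈ 3.77.

k ≈ 5.03, θ ≈ 3.77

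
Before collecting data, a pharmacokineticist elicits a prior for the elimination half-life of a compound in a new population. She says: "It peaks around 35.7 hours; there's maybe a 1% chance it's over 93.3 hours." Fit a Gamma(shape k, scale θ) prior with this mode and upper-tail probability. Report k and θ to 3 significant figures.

k ≈ 6.04, θ ≈ 7.09

Gamma(k,θ) with k>1 has mode (k−1)θ, so θ = 35.7/(k−1).
Need P(X < 93.3) = 0.99 with θ tied to k this way. Start at k = 2, θ = 35.7: P(X<93.3) ≈ 0.735.
Too low — raise k to concentrate. Iterating converges to k ≈ 6.04.
Then θ = 35.7/(6.04−1) ≈ 7.09.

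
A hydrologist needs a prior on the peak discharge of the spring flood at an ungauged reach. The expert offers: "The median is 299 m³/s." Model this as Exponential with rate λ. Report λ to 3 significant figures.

λ ≈ 0.00232

Exponential median = ln 2 / λ, so λ = ln 2 / 299.0 = 0.00232.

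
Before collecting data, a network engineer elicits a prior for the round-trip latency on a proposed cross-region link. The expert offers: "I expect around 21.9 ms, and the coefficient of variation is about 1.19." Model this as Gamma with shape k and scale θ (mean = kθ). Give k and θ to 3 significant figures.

For Gamma(k, scale θ): mean = kθ, variance = kθ², so CV = 1/√k.
CV = 1.19, hence k = 1/CV² = 0.706.
Then θ = mean/k = 21.9/0.706 = 31.

k ≈ 0.706, θ ≈ 31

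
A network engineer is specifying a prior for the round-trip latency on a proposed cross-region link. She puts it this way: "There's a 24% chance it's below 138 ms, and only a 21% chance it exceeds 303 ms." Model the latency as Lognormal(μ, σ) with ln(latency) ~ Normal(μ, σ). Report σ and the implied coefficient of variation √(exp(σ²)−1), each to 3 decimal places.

σ ≈ 0.520, CV ≈ 0.557

If T ~ Lognormal(μ,σ) then ln T ~ Normal(μ,σ), so the p-quantile of ln T is μ + z_p·σ.
ln(138) = 4.927 and ln(303) = 5.714; z_{0.24} = -0.7063, z_{0.79} = 0.8064.
σ = (5.714 − 4.927)/(0.8064 − (-0.7063)) = 0.520.
μ = 4.927 − (-0.7063)·0.520 = 5.294.
CV = √(exp(σ²)−1) = √(exp(0.2703)−1) = 0.557.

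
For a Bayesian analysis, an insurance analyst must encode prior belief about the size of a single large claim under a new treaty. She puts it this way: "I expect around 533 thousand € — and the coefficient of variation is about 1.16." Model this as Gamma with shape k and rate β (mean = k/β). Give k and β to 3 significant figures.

For Gamma(k, rate β): mean = k/β, variance = k/β², so CV = 1/√k.
CV = 1.16, hence k = 1/CV² = 0.743.
Then β = k/mean = 0.743/533 = 0.00139.

k ≈ 0.743, β ≈ 0.00139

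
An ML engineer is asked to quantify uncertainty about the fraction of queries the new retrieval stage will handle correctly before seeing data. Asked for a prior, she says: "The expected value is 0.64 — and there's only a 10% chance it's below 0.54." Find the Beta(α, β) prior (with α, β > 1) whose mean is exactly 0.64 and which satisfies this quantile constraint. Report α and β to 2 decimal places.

α ≈ 24.74, β ≈ 13.91

With mean 0.64 fixed, write α = 0.64s, β = 0.36s where s = α+β.
Need P(θ < 0.54) = 0.1 under Beta(0.64s, 0.36s). Normal approximation: (q−m)/√(m(1−m)/s) ≈ z_{0.1} = -1.28, so s ≈ 0.64·0.36·(-1.28)²/(0.54−0.64)² = 37.8.
At s = 37.8: P(θ<0.54) ≈ 0.102. Adjusting to match 0.1 gives s ≈ 38.65.
So α = 0.64·38.65 ≈ 24.74, β = 0.36·38.65 ≈ 13.91.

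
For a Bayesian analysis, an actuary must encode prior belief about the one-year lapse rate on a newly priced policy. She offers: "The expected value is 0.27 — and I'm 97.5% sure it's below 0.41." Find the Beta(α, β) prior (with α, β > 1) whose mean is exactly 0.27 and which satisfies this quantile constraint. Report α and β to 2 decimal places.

With mean 0.27 fixed, write α = 0.27s, β = 0.73s where s = α+β.
Need P(θ < 0.41) = 0.975 under Beta(0.27s, 0.73s). Normal approximation: (q−m)/√(m(1−m)/s) ≈ z_{0.975} = 1.96, so s ≈ 0.27·0.73·(1.96)²/(0.41−0.27)² = 38.6.
At s = 38.6: P(θ<0.41) ≈ 0.968. Adjusting to match 0.975 gives s ≈ 43.21.
So α = 0.27·43.21 ≈ 11.67, β = 0.73·43.21 ≈ 31.54.

α ≈ 11.67, β ≈ 31.54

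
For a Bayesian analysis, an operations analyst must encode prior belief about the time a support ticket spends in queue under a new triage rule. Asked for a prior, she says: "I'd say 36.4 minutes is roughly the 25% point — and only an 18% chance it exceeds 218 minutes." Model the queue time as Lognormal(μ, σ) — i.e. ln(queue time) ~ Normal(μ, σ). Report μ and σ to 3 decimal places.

If T ~ Lognormal(μ,σ) then ln T ~ Normal(μ,σ), so the p-quantile of ln T is μ + z_p·σ.
ln(36.4) = 3.595 and ln(218) = 5.384; z_{0.25} = -0.6745, z_{0.82} = 0.9154.
σ = (5.384 − 3.595)/(0.9154 − (-0.6745)) = 1.126.
μ = 3.595 − (-0.6745)·1.126 = 4.354.

μ ≈ 4.354, σ ≈ 1.126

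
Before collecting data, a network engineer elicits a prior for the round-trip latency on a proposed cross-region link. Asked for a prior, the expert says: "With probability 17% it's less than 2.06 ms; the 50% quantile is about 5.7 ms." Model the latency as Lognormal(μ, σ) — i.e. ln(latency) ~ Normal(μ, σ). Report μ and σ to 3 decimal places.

μ ≈ 1.740, σ ≈ 1.067

If T ~ Lognormal(μ,σ) then ln T ~ Normal(μ,σ), so the p-quantile of ln T is μ + z_p·σ.
ln(2.06) = 0.7227 and ln(5.7) = 1.74; z_{0.17} = -0.9542, z_{0.5} = 0.
σ = (1.74 − 0.7227)/(0 − (-0.9542)) = 1.067.
μ = 0.7227 − (-0.9542)·1.067 = 1.740.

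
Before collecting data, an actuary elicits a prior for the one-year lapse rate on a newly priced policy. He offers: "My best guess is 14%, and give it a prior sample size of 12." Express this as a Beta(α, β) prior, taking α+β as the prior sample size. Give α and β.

Under the effective-sample-size interpretation, Beta(α, β) has prior mean α/(α+β) and prior sample size α+β.
So α+β = 12 and α/(α+β) = 0.14, giving α = 0.14·12 = 1.68 and β = 12 − 1.68 = 10.32.

α = 1.68, β = 10.32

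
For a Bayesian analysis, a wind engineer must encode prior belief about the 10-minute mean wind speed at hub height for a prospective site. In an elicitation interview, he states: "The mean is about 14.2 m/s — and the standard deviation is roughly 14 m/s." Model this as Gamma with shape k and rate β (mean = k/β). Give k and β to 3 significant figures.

k ≈ 1.03, β ≈ 0.0724

For Gamma(k, rate β): mean = k/β, variance = k/β², so CV = 1/√k.
CV = SD/mean = 14/14.2 = 0.9859, hence k = 1/CV² = 1.03.
Then β = k/mean = 1.03/14.2 = 0.0724.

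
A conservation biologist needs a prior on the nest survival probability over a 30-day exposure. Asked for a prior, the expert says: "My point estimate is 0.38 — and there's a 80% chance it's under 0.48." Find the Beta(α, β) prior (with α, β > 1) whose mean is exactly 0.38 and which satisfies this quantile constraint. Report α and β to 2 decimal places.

α ≈ 6.20, β ≈ 10.11

With mean 0.38 fixed, write α = 0.38s, β = 0.62s where s = α+β.
Need P(θ < 0.48) = 0.8 under Beta(0.38s, 0.62s). Normal approximation: (q−m)/√(m(1−m)/s) ≈ z_{0.8} = 0.842, so s ≈ 0.38·0.62·(0.842)²/(0.48−0.38)² = 16.7.
At s = 16.7: P(θ<0.48) ≈ 0.803. Adjusting to match 0.8 gives s ≈ 16.30.
So α = 0.38·16.30 ≈ 6.20, β = 0.62·16.30 ≈ 10.11.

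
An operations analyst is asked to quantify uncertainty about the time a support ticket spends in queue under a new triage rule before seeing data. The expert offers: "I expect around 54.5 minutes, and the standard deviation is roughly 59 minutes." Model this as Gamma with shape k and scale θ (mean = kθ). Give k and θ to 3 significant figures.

For Gamma(k, scale θ): mean = kθ, variance = kθ², so CV = 1/√k.
CV = SD/mean = 59/54.5 = 1.083, hence k = 1/CV² = 0.853.
Then θ = mean/k = 54.5/0.853 = 63.9.

k ≈ 0.853, θ ≈ 63.9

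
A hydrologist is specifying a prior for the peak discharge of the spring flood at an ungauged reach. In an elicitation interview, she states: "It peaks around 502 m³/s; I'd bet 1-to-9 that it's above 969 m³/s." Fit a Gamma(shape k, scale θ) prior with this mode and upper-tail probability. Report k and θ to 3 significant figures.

k ≈ 5.42, θ ≈ 113

Gamma(k,θ) with k>1 has mode (k−1)θ, so θ = 502/(k−1).
Need P(X < 969) = 0.9 with θ tied to k this way. Start at k = 2, θ = 502: P(X<969) ≈ 0.575.
Too low — raise k to concentrate. Iterating converges to k ≈ 5.42.
Then θ = 502/(5.42−1) ≈ 113.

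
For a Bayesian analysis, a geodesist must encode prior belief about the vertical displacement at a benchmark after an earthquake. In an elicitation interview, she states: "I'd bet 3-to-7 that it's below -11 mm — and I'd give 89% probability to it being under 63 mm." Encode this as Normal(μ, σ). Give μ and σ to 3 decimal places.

For Normal(μ,σ), the p-quantile is μ + z_p·σ. Here z_{0.3} = -0.5244, z_{0.89} = 1.227.
So -11 = μ − 0.5244σ and 63 = μ + 1.227σ.
Subtracting: σ = (63 − -11)/(1.227 − (-0.5244)) = 42.263.
Then μ = -11 − (-0.5244)·42.263 = 11.163.

μ = 11.163, σ = 42.263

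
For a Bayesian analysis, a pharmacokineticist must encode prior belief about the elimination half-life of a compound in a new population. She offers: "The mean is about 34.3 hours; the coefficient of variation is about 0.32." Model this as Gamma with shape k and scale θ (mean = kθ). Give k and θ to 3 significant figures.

k ≈ 9.77, θ ≈ 3.51

For Gamma(k, scale θ): mean = kθ, variance = kθ², so CV = 1/√k.
CV = 0.32, hence k = 1/CV² = 9.77.
Then θ = mean/k = 34.3/9.77 = 3.51.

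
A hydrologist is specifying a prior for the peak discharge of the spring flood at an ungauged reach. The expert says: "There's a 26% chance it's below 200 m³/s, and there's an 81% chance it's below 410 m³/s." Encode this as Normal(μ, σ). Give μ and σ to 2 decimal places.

μ = 288.81, σ = 138.05

The p-quantile of Normal(μ,σ) is μ + z_p·σ, with z_{0.26} = -0.6433 and z_{0.81} = 0.8779.
Eliminate σ: μ = (z₂·x₁ − z₁·x₂)/(z₂ − z₁) = (0.8779·200 − (-0.6433)·410)/1.521 = 288.81.
Then σ = (x₂ − x₁)/(z₂ − z₁) = (410 − 200)/1.521 = 138.05.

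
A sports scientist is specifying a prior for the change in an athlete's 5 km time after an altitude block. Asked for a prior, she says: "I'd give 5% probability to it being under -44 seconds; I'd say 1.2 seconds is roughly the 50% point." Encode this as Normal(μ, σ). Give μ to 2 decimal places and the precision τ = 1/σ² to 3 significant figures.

For Normal(μ,σ), the p-quantile is μ + z_p·σ. Here z_{0.05} = -1.645, z_{0.5} = 0.
So -44 = μ − 1.645σ and 1.2 = μ + 0σ.
Subtracting: σ = (1.2 − -44)/(0 − (-1.645)) = 27.48.
Then μ = -44 − (-1.645)·27.48 = 1.20.
Precision τ = 1/σ² = 1/27.48² = 0.00132.

μ = 1.20, τ = 0.00132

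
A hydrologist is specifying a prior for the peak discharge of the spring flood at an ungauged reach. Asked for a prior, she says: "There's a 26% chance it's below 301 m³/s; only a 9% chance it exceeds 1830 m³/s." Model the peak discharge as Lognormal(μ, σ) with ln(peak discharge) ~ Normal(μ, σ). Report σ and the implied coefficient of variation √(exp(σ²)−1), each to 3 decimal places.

σ ≈ 0.910, CV ≈ 1.135

If T ~ Lognormal(μ,σ) then ln T ~ Normal(μ,σ), so the p-quantile of ln T is μ + z_p·σ.
ln(301) = 5.707 and ln(1830) = 7.512; z_{0.26} = -0.6433, z_{0.91} = 1.341.
σ = (7.512 − 5.707)/(1.341 − (-0.6433)) = 0.910.
μ = 5.707 − (-0.6433)·0.910 = 6.292.
CV = √(exp(σ²)−1) = √(exp(0.8276)−1) = 1.135.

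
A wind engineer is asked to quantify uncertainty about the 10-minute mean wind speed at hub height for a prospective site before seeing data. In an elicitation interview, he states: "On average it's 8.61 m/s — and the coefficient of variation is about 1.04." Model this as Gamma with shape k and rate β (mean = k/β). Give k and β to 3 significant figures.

k ≈ 0.925, β ≈ 0.107

For Gamma(k, rate β): mean = k/β, variance = k/β², so CV = 1/√k.
CV = 1.04, hence k = 1/CV² = 0.925.
Then β = k/mean = 0.925/8.61 = 0.107.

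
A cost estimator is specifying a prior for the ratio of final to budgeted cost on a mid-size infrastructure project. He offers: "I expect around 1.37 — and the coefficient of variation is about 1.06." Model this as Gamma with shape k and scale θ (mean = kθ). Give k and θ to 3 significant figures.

For Gamma(k, scale θ): mean = kθ, variance = kθ², so CV = 1/√k.
CV = 1.06, hence k = 1/CV² = 0.89.
Then θ = mean/k = 1.37/0.89 = 1.54.

k ≈ 0.89, θ ≈ 1.54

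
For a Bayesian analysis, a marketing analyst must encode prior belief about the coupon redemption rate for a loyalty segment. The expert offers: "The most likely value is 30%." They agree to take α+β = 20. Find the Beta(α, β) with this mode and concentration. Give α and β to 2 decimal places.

For α,β > 1 the Beta mode is (α−1)/(α+β−2). With α+β = 20, the mode is (α−1)/18.
Set (α−1)/18 = 0.3 → α = 1 + 0.3·18 = 6.40.
β = 20 − α = 13.60.

α = 6.40, β = 13.60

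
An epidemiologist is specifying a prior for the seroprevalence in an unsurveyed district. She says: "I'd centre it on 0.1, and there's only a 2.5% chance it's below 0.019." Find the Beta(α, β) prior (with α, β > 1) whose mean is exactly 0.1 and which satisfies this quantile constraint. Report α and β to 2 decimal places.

α ≈ 2.65, β ≈ 23.82

With mean 0.1 fixed, write α = 0.1s, β = 0.9s where s = α+β.
Need P(θ < 0.019) = 0.025 under Beta(0.1s, 0.9s). Normal approximation: (q−m)/√(m(1−m)/s) ≈ z_{0.025} = -1.96, so s ≈ 0.1·0.9·(-1.96)²/(0.019−0.1)² = 52.7.
At s = 52.7: P(θ<0.019) ≈ 0.002. Adjusting to match 0.025 gives s ≈ 26.47.
So α = 0.1·26.47 ≈ 2.65, β = 0.9·26.47 ≈ 23.82.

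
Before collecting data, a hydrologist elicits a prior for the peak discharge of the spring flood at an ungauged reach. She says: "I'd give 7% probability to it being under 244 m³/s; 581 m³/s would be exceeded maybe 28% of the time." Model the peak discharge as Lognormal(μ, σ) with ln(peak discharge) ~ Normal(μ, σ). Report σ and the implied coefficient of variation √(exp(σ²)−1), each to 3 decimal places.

If T ~ Lognormal(μ,σ) then ln T ~ Normal(μ,σ), so the p-quantile of ln T is μ + z_p·σ.
ln(244) = 5.497 and ln(581) = 6.365; z_{0.07} = -1.476, z_{0.72} = 0.5828.
σ = (6.365 − 5.497)/(0.5828 − (-1.476)) = 0.421.
μ = 5.497 − (-1.476)·0.421 = 6.119.
CV = √(exp(σ²)−1) = √(exp(0.1776)−1) = 0.441.

σ ≈ 0.421, CV ≈ 0.441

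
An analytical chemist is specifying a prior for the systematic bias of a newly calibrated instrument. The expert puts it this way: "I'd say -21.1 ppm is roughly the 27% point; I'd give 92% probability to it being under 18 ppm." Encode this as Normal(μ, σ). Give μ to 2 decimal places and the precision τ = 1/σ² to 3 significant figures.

The p-quantile of Normal(μ,σ) is μ + z_p·σ, with z_{0.27} = -0.6128 and z_{0.92} = 1.405.
Eliminate σ: μ = (z₂·x₁ − z₁·x₂)/(z₂ − z₁) = (1.405·-21.1 − (-0.6128)·18)/2.018 = -9.23.
Then σ = (x₂ − x₁)/(z₂ − z₁) = (18 − -21.1)/2.018 = 19.38.
Precision τ = 1/σ² = 1/19.38² = 0.00266.

μ = -9.23, τ = 0.00266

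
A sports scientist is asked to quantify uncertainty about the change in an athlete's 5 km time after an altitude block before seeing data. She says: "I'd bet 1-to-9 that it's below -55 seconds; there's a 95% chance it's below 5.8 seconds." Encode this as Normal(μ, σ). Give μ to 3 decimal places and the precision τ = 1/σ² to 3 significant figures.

μ = -28.374, τ = 0.00232

The p-quantile of Normal(μ,σ) is μ + z_p·σ, with z_{0.1} = -1.282 and z_{0.95} = 1.645.
Eliminate σ: μ = (z₂·x₁ − z₁·x₂)/(z₂ − z₁) = (1.645·-55 − (-1.282)·5.8)/2.926 = -28.374.
Then σ = (x₂ − x₁)/(z₂ − z₁) = (5.8 − -55)/2.926 = 20.776.
Precision τ = 1/σ² = 1/20.78² = 0.00232.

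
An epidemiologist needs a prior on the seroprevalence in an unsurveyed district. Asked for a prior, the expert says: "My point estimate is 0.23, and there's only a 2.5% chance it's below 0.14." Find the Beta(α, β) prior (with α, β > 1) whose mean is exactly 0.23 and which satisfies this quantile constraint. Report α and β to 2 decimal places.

α ≈ 16.14, β ≈ 54.02

With mean 0.23 fixed, write α = 0.23s, β = 0.77s where s = α+β.
Need P(θ < 0.14) = 0.025 under Beta(0.23s, 0.77s). Normal approximation: (q−m)/√(m(1−m)/s) ≈ z_{0.025} = -1.96, so s ≈ 0.23·0.77·(-1.96)²/(0.14−0.23)² = 84.0.
At s = 84.0: P(θ<0.14) ≈ 0.016. Adjusting to match 0.025 gives s ≈ 70.16.
So α = 0.23·70.16 ≈ 16.14, β = 0.77·70.16 ≈ 54.02.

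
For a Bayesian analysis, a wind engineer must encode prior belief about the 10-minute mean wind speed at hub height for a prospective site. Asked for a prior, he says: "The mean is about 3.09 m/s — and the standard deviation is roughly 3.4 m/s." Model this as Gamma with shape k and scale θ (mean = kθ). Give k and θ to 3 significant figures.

For Gamma(k, scale θ): mean = kθ, variance = kθ², so CV = 1/√k.
CV = SD/mean = 3.4/3.09 = 1.1, hence k = 1/CV² = 0.826.
Then θ = mean/k = 3.09/0.826 = 3.74.

k ≈ 0.826, θ ≈ 3.74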